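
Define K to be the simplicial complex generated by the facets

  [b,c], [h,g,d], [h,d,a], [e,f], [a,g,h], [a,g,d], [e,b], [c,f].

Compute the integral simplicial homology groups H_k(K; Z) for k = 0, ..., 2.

H_0 ≅ Z^2,  H_1 ≅ Z,  H_2 ≅ Z.

Order the vertices as a < b < c < d < e < f < g < h. Listing each simplex with vertices in this order, K has dimension 2 with simplices:

  0-simplices (8): a, b, c, d, e, f, g, h
  1-simplices (10): ad, ag, ah, bc, be, cf, dg, dh, ef, gh
  2-simplices (4): adg, adh, agh, dgh

so the chain groups are C_0 ≅ Z^8, C_1 ≅ Z^10, C_2 ≅ Z^4.

Boundary ∂_1: C_1 → C_0 is given by ∂[p,q] = [q] − [p].
The 8×10 boundary matrix has rank 6 and Smith normal form diag(1,1,1,1,1,1).

The boundary map ∂_2: C_2 → C_1 maps a triangle to the signed sum of its edges. For instance
  ∂agh = gh − ah + ag,
  ∂adg = dg − ag + ad.
The 10×4 boundary matrix has rank 3 and Smith normal form diag(1,1,1).

Reading off H_k = ker ∂_k / im ∂_{k+1}:

  H_0: rank C_0 − rank ∂_1 = 8 − 6 = 2, and the invariant factors of ∂_1 are all 1, so H_0 = Z^2.
  H_1: rank ker ∂_1 − rank ∂_2 = (10 − 6) − 3 = 1, and the invariant factors of ∂_2 are all 1, so H_1 = Z.
  H_2: rank ker ∂_2 − rank ∂_3 = (4 − 3) − 0 = 1, and there is no ∂_3, so H_2 = Z.

As a check, the Euler characteristic is 8 − 10 + 4 = 2, which agrees with 2 − 1 + 1 = 2.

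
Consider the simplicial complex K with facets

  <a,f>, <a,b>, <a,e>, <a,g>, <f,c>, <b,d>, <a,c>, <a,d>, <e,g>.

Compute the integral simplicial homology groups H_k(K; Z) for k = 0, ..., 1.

We work with the vertex ordering a < b < c < d < e < f < g. The simplices of K, each written with vertices in increasing order, are:

  0-simplices (7): a, b, c, d, e, f, g
  1-simplices (9): ab, ac, ad, ae, af, ag, bd, cf, eg

Hence C_0 ≅ Z^7, C_1 ≅ Z^9.

Boundary ∂_1: C_1 → C_0 maps an edge to its endpoints' difference, ∂[p,q] = q − p. For instance
  ∂eg = g − e.
The resulting 7×9 matrix has rank 6, and its Smith normal form has invariant factors (1,1,1,1,1,1).

Reading off H_k = ker ∂_k / im ∂_{k+1}:

  H_0: rank C_0 − rank ∂_1 = 7 − 6 = 1, and the invariant factors of ∂_1 are all 1, so H_0 ≅ Z.
  H_1: rank ker ∂_1 − rank ∂_2 = (9 − 6) − 0 = 3, and there is no ∂_2, so H_1 ≅ Z^3.

As a check, the Euler characteristic is 7 − 9 = -2, which agrees with 1 − 3 = -2.

H_0 = Z,  H_1 = Z^3.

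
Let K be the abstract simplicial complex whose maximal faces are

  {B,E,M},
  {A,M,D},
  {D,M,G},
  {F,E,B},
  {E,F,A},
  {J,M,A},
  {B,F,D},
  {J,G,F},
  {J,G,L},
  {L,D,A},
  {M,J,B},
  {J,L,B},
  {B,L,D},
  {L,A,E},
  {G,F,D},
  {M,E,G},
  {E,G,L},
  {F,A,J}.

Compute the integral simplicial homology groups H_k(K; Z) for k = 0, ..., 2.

Fix the vertex order A < B < D < E < F < G < J < L < M and write every simplex with vertices in increasing order. Then dim K = 2 and the simplices of K are:

  0-simplices (9): A, B, D, E, F, G, J, L, M
  1-simplices (27): AD, AE, AF, AJ, AL, AM, BD, BE, BF, BJ, BL, BM, DF, DG, DL, DM, EF, EG, EL, EM, FG, FJ, GJ, GL, GM, JL, JM
  2-simplices (18): ADL, ADM, AEF, AEL, AFJ, AJM, BDF, BDL, BEF, BEM, BJL, BJM, DFG, DGM, EGL, EGM, FGJ, GJL

so the chain groups are C_0 ≅ Z^9, C_1 ≅ Z^27, C_2 ≅ Z^18.

The boundary map ∂_1: C_1 → C_0 maps an edge to its endpoints' difference, ∂[p,q] = q − p.
As a 9×27 matrix over Z this has rank 8, with invariant factors (1,1,1,1,1,1,1,1).

The boundary map ∂_2: C_2 → C_1 maps a triangle to the signed sum of its edges. For instance
  ∂FGJ = GJ − FJ + FG,
  ∂BEM = EM − BM + BE.
This gives a 27×18 integer matrix of rank 17; reducing to Smith normal form yields diagonal entries (1,1,1,1,1,1,1,1,1,1,1,1,1,1,1,1,1).

From H_k ≅ ker(∂_k) / im(∂_{k+1}) we obtain:

  H_0: rank C_0 − rank ∂_1 = 9 − 8 = 1, and the invariant factors of ∂_1 are all 1, so H_0 ≅ Z.
  H_1: rank ker ∂_1 − rank ∂_2 = (27 − 8) − 17 = 2, and the invariant factors of ∂_2 are all 1, so H_1 ≅ Z^2.
  H_2: rank ker ∂_2 − rank ∂_3 = (18 − 17) − 0 = 1, and there is no ∂_3, so H_2 ≅ Z.

(K is a triangulation of the torus T^2.)

H_0 = Z,  H_1 = Z^2,  H_2 = Z.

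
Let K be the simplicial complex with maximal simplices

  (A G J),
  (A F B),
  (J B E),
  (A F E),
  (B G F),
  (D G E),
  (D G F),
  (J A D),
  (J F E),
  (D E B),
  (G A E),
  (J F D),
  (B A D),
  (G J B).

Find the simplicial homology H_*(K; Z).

Order the vertices as A < B < D < E < F < G < J. Listing each simplex with vertices in this order, K has dimension 2 with simplices:

  0-simplices (7): A, B, D, E, F, G, J
  1-simplices (21): AB, AD, AE, AF, AG, AJ, BD, BE, BF, BG, BJ, DE, DF, DG, DJ, EF, EG, EJ, FG, FJ, GJ
  2-simplices (14): ABD, ABF, ADJ, AEF, AEG, AGJ, BDE, BEJ, BFG, BGJ, DEG, DFG, DFJ, EFJ

Hence C_0 ≅ Z^7, C_1 ≅ Z^21, C_2 ≅ Z^14.

∂_1: C_1 → C_0 sends each edge [p,q] (with p < q) to q − p. For instance
  ∂EF = F − E.
The 7×21 boundary matrix has rank 6 and Smith normal form diag(1,1,1,1,1,1).

Boundary ∂_2: C_2 → C_1 acts by ∂[p,q,r] = [q,r] − [p,r] + [p,q]. For instance
  ∂EFJ = FJ − EJ + EF,
  ∂DFJ = FJ − DJ + DF.
As a 21×14 matrix over Z this has rank 13, with invariant factors (1,1,1,1,1,1,1,1,1,1,1,1,1).

From H_k ≅ ker(∂_k) / im(∂_{k+1}) we obtain:

  H_0: rank C_0 − rank ∂_1 = 7 − 6 = 1, and the invariant factors of ∂_1 are all 1, so H_0 = Z.
  H_1: rank ker ∂_1 − rank ∂_2 = (21 − 6) − 13 = 2, and the invariant factors of ∂_2 are all 1, so H_1 = Z^2.
  H_2: rank ker ∂_2 − rank ∂_3 = (14 − 13) − 0 = 1, and there is no ∂_3, so H_2 = Z.

H_0 ≅ Z,  H_1 ≅ Z^2,  H_2 ≅ Z.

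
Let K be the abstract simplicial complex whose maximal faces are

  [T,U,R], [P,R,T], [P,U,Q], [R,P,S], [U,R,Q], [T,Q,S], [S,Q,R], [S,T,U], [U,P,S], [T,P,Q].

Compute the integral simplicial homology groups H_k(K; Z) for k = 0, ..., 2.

H_0 ≅ Z,  H_1 ≅ Z/2,  H_2 = 0.

We work with the vertex ordering P < Q < R < S < T < U. The simplices of K, each written with vertices in increasing order, are:

  0-simplices (6): P, Q, R, S, T, U
  1-simplices (15): PQ, PR, PS, PT, PU, QR, QS, QT, QU, RS, RT, RU, ST, SU, TU
  2-simplices (10): PQT, PQU, PRS, PRT, PSU, QRS, QRU, QST, RTU, STU

so the chain groups are C_0 ≅ Z^6, C_1 ≅ Z^15, C_2 ≅ Z^10.

∂_1: C_1 → C_0 maps an edge to its endpoints' difference, ∂[p,q] = q − p.
The 6×15 boundary matrix has rank 5 and Smith normal form diag(1,1,1,1,1).

The boundary map ∂_2: C_2 → C_1 sends each 2-simplex [p,q,r] to [q,r] − [p,r] + [p,q]. For instance
  ∂PQU = QU − PU + PQ,
  ∂PQT = QT − PT + PQ.
This gives a 15×10 integer matrix of rank 10; reducing to Smith normal form yields diagonal entries (1,1,1,1,1,1,1,1,1,2).

From H_k ≅ ker(∂_k) / im(∂_{k+1}) we obtain:

  H_0: rank C_0 − rank ∂_1 = 6 − 5 = 1, and the invariant factors of ∂_1 are all 1, so H_0 = Z.
  H_1: rank ker ∂_1 − rank ∂_2 = (15 − 5) − 10 = 0, and ∂_2 has invariant factor 2 > 1, so H_1 = Z/2.
  H_2: rank ker ∂_2 − rank ∂_3 = (10 − 10) − 0 = 0, and there is no ∂_3, so H_2 = 0.

As a check, the Euler characteristic is 6 − 15 + 10 = 1, which agrees with 1 − 0 + 0 = 1.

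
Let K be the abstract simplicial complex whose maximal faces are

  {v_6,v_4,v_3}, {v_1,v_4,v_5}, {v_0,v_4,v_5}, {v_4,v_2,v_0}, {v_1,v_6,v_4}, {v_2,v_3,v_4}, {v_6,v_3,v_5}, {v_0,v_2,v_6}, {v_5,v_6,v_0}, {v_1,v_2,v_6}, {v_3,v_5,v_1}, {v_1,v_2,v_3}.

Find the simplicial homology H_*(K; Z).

H_0 ≅ Z,  H_1 ≅ Z_2,  H_2 = 0.

Order the vertices as v_0 < v_1 < v_2 < v_3 < v_4 < v_5 < v_6. Listing each simplex with vertices in this order, K has dimension 2 with simplices:

  0-simplices (7): [v_0], [v_1], [v_2], [v_3], [v_4], [v_5], [v_6]
  1-simplices (18): (18 of them)
  2-simplices (12): (12 of them)

Hence C_0 ≅ Z^7, C_1 ≅ Z^18, C_2 ≅ Z^12.

∂_1: C_1 → C_0 maps an edge to its endpoints' difference, ∂[p,q] = q − p.
The resulting 7×18 matrix has rank 6, and its Smith normal form has invariant factors (1,1,1,1,1,1).

∂_2: C_2 → C_1 acts by ∂[p,q,r] = [q,r] − [p,r] + [p,q]. For instance
  ∂[v_1,v_3,v_5] = [v_3,v_5] − [v_1,v_5] + [v_1,v_3],
  ∂[v_3,v_4,v_6] = [v_4,v_6] − [v_3,v_6] + [v_3,v_4].
As a 18×12 matrix over Z this has rank 12, with invariant factors (1,1,1,1,1,1,1,1,1,1,1,2).

From H_k ≅ ker(∂_k) / im(∂_{k+1}) we obtain:

  H_0: rank C_0 − rank ∂_1 = 7 − 6 = 1, and the invariant factors of ∂_1 are all 1, so H_0 = Z.
  H_1: rank ker ∂_1 − rank ∂_2 = (18 − 6) − 12 = 0, and ∂_2 has invariant factor 2 > 1, so H_1 = Z_2.
  H_2: rank ker ∂_2 − rank ∂_3 = (12 − 12) − 0 = 0, and there is no ∂_3, so H_2 = 0.

As a check, the Euler characteristic is 7 − 18 + 12 = 1, which agrees with 1 − 0 + 0 = 1.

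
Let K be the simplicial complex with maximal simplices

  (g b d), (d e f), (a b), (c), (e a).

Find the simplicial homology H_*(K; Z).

We work with the vertex ordering a < b < c < d < e < f < g. The simplices of K, each written with vertices in increasing order, are:

  0-simplices (7): a, b, c, d, e, f, g
  1-simplices (8): ab, ae, bd, bg, de, df, dg, ef
  2-simplices (2): bdg, def

giving chain groups C_0 ≅ Z^7, C_1 ≅ Z^8, C_2 ≅ Z^2.

∂_1: C_1 → C_0 sends each edge [p,q] (with p < q) to q − p. For instance
  ∂ef = f − e.
This gives a 7×8 integer matrix of rank 5; reducing to Smith normal form yields diagonal entries (1,1,1,1,1).

Boundary ∂_2: C_2 → C_1 sends each 2-simplex [p,q,r] to [q,r] − [p,r] + [p,q]. For instance
  ∂def = ef − df + de,
  ∂bdg = dg − bg + bd.
As a 8×2 matrix over Z this has rank 2, with invariant factors (1,1).

Computing H_k = (kernel of ∂_k) / (image of ∂_{k+1}):

  H_0: rank C_0 − rank ∂_1 = 7 − 5 = 2, and the invariant factors of ∂_1 are all 1, so H_0 ≅ Z^2.
  H_1: rank ker ∂_1 − rank ∂_2 = (8 − 5) − 2 = 1, and the invariant factors of ∂_2 are all 1, so H_1 ≅ Z.
  H_2: rank ker ∂_2 − rank ∂_3 = (2 − 2) − 0 = 0, and there is no ∂_3, so H_2 ≅ 0.

H_0 ≅ Z^2,  H_1 ≅ Z,  H_2 = 0.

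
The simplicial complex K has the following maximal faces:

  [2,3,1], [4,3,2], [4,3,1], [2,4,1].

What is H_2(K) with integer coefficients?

We work with the vertex ordering 1 < 2 < 3 < 4. The simplices of K, each written with vertices in increasing order, are:

  0-simplices (4): [1], [2], [3], [4]
  1-simplices (6): [1,2], [1,3], [1,4], [2,3], [2,4], [3,4]
  2-simplices (4): [1,2,3], [1,2,4], [1,3,4], [2,3,4]

so the chain groups are C_0 ≅ Z^4, C_1 ≅ Z^6, C_2 ≅ Z^4.

Boundary ∂_1: C_1 → C_0 sends each edge [p,q] (with p < q) to q − p. For instance
  ∂[1,3] = [3] − [1].
As a 4×6 matrix over Z this has rank 3, with invariant factors (1,1,1).

Boundary ∂_2: C_2 → C_1 sends each 2-simplex [p,q,r] to [q,r] − [p,r] + [p,q]. For instance
  ∂[1,2,3] = [2,3] − [1,3] + [1,2],
  ∂[1,3,4] = [3,4] − [1,4] + [1,3].
As a 6×4 matrix over Z this has rank 3, with invariant factors (1,1,1).

Now H_k = ker ∂_k / im ∂_{k+1}, so:

  H_2: rank ker ∂_2 − rank ∂_3 = (4 − 3) − 0 = 1, and there is no ∂_3, so H_2 ≅ Z.

H_2 = Z.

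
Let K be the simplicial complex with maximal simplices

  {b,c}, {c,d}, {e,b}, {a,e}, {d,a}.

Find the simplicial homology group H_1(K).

H_1 ≅ Z.

Order the vertices as a < b < c < d < e. Listing each simplex with vertices in this order, K has dimension 1 with simplices:

  0-simplices (5): a, b, c, d, e
  1-simplices (5): ad, ae, bc, be, cd

so the chain groups are C_0 ≅ Z^5, C_1 ≅ Z^5.

The boundary map ∂_1: C_1 → C_0 sends each edge [p,q] (with p < q) to q − p.
The 5×5 boundary matrix has rank 4 and Smith normal form diag(1,1,1,1).

From H_k ≅ ker(∂_k) / im(∂_{k+1}) we obtain:

  H_1: rank ker ∂_1 − rank ∂_2 = (5 − 4) − 0 = 1, and there is no ∂_2, so H_1 = Z.

(K is a triangulation of the circle S^1.)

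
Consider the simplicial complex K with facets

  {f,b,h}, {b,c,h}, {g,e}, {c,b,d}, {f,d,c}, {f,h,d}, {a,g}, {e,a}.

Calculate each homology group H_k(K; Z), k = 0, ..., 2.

H_0 = Z^2,  H_1 = Z^2,  H_2 = 0.

Fix the vertex order a < b < c < d < e < f < g < h and write every simplex with vertices in increasing order. Then dim K = 2 and the simplices of K are:

  0-simplices (8): a, b, c, d, e, f, g, h
  1-simplices (13): ae, ag, bc, bd, bf, bh, cd, cf, ch, df, dh, eg, fh
  2-simplices (5): bcd, bch, bfh, cdf, dfh

Hence C_0 ≅ Z^8, C_1 ≅ Z^13, C_2 ≅ Z^5.

The boundary map ∂_1: C_1 → C_0 sends each edge [p,q] (with p < q) to q − p. For instance
  ∂ch = h − c.
This gives a 8×13 integer matrix of rank 6; reducing to Smith normal form yields diagonal entries (1,1,1,1,1,1).

∂_2: C_2 → C_1 maps a triangle to the signed sum of its edges. For instance
  ∂bch = ch − bh + bc,
  ∂cdf = df − cf + cd.
The resulting 13×5 matrix has rank 5, and its Smith normal form has invariant factors (1,1,1,1,1).

Now H_k = ker ∂_k / im ∂_{k+1}, so:

  H_0: rank C_0 − rank ∂_1 = 8 − 6 = 2, and the invariant factors of ∂_1 are all 1, so H_0 = Z^2.
  H_1: rank ker ∂_1 − rank ∂_2 = (13 − 6) − 5 = 2, and the invariant factors of ∂_2 are all 1, so H_1 = Z^2.
  H_2: rank ker ∂_2 − rank ∂_3 = (5 − 5) − 0 = 0, and there is no ∂_3, so H_2 = 0.

As a check, the Euler characteristic is 8 − 13 + 5 = 0, which agrees with 2 − 2 + 0 = 0.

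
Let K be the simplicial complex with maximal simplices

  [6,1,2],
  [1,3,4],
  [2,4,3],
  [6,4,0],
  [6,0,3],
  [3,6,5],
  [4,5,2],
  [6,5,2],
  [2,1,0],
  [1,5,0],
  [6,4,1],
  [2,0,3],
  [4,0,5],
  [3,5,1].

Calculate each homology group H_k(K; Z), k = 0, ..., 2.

We work with the vertex ordering 0 < 1 < 2 < 3 < 4 < 5 < 6. The simplices of K, each written with vertices in increasing order, are:

  0-simplices (7): [0], [1], [2], [3], [4], [5], [6]
  1-simplices (21): [0,1], [0,2], [0,3], [0,4], [0,5], [0,6], [1,2], [1,3], [1,4], [1,5], [1,6], [2,3], [2,4], [2,5], [2,6], [3,4], [3,5], [3,6], [4,5], [4,6], [5,6]
  2-simplices (14): [0,1,2], [0,1,5], [0,2,3], [0,3,6], [0,4,5], [0,4,6], [1,2,6], [1,3,4], [1,3,5], [1,4,6], [2,3,4], [2,4,5], [2,5,6], [3,5,6]

giving chain groups C_0 ≅ Z^7, C_1 ≅ Z^21, C_2 ≅ Z^14.

Boundary ∂_1: C_1 → C_0 sends each edge [p,q] (with p < q) to q − p.
The 7×21 boundary matrix has rank 6 and Smith normal form diag(1,1,1,1,1,1).

∂_2: C_2 → C_1 acts by ∂[p,q,r] = [q,r] − [p,r] + [p,q]. For instance
  ∂[0,2,3] = [2,3] − [0,3] + [0,2],
  ∂[1,2,6] = [2,6] − [1,6] + [1,2].
This gives a 21×14 integer matrix of rank 13; reducing to Smith normal form yields diagonal entries (1,1,1,1,1,1,1,1,1,1,1,1,1).

Reading off H_k = ker ∂_k / im ∂_{k+1}:

  H_0: rank C_0 − rank ∂_1 = 7 − 6 = 1, and the invariant factors of ∂_1 are all 1, so H_0 ≅ Z.
  H_1: rank ker ∂_1 − rank ∂_2 = (21 − 6) − 13 = 2, and the invariant factors of ∂_2 are all 1, so H_1 ≅ Z^2.
  H_2: rank ker ∂_2 − rank ∂_3 = (14 − 13) − 0 = 1, and there is no ∂_3, so H_2 ≅ Z.

(K is a triangulation of the torus T^2.)

H_0 = Z,  H_1 = Z^2,  H_2 = Z.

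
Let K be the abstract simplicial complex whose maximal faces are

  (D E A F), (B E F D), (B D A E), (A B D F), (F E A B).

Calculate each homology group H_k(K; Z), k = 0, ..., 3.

H_0 ≅ Z,  H_1 = 0,  H_2 = 0,  H_3 ≅ Z.

We work with the vertex ordering A < B < D < E < F. The simplices of K, each written with vertices in increasing order, are:

  0-simplices (5): A, B, D, E, F
  1-simplices (10): AB, AD, AE, AF, BD, BE, BF, DE, DF, EF
  2-simplices (10): ABD, ABE, ABF, ADE, ADF, AEF, BDE, BDF, BEF, DEF
  3-simplices (5): ABDE, ABDF, ABEF, ADEF, BDEF

so the chain groups are C_0 ≅ Z^5, C_1 ≅ Z^10, C_2 ≅ Z^10, C_3 ≅ Z^5.

The boundary map ∂_1: C_1 → C_0 is given by ∂[p,q] = [q] − [p].
As a 5×10 matrix over Z this has rank 4, with invariant factors (1,1,1,1).

∂_2: C_2 → C_1 acts by ∂[p,q,r] = [q,r] − [p,r] + [p,q]. For instance
  ∂ADF = DF − AF + AD,
  ∂ABE = BE − AE + AB.
This gives a 10×10 integer matrix of rank 6; reducing to Smith normal form yields diagonal entries (1,1,1,1,1,1).

∂_3: C_3 → C_2 sends each 3-simplex σ to the alternating sum Σ_i (−1)^i (σ with its i-th vertex removed). For instance
  ∂ABEF = BEF − AEF + ABF − ABE,
  ∂BDEF = DEF − BEF + BDF − BDE.
This gives a 10×5 integer matrix of rank 4; reducing to Smith normal form yields diagonal entries (1,1,1,1).

Computing H_k = (kernel of ∂_k) / (image of ∂_{k+1}):

  H_0: rank C_0 − rank ∂_1 = 5 − 4 = 1, and the invariant factors of ∂_1 are all 1, so H_0 ≅ Z.
  H_1: rank ker ∂_1 − rank ∂_2 = (10 − 4) − 6 = 0, and the invariant factors of ∂_2 are all 1, so H_1 ≅ 0.
  H_2: rank ker ∂_2 − rank ∂_3 = (10 − 6) − 4 = 0, and the invariant factors of ∂_3 are all 1, so H_2 ≅ 0.
  H_3: rank ker ∂_3 − rank ∂_4 = (5 − 4) − 0 = 1, and there is no ∂_4, so H_3 ≅ Z.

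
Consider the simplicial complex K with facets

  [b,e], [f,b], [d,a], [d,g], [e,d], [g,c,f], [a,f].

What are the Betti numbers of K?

Order the vertices as a < b < c < d < e < f < g. Listing each simplex with vertices in this order, K has dimension 2 with simplices:

  0-simplices (7): a, b, c, d, e, f, g
  1-simplices (9): ad, af, be, bf, cf, cg, de, dg, fg
  2-simplices (1): cfg

so the chain groups are C_0 ≅ Z^7, C_1 ≅ Z^9, C_2 ≅ Z^1.

∂_1: C_1 → C_0 sends each edge [p,q] (with p < q) to q − p.
As a 7×9 matrix over Z this has rank 6, with invariant factors (1,1,1,1,1,1).

∂_2: C_2 → C_1 sends each 2-simplex [p,q,r] to [q,r] − [p,r] + [p,q]. For instance
  ∂cfg = fg − cg + cf.
As a 9×1 matrix over Z this has rank 1, with invariant factors (1).

Reading off H_k = ker ∂_k / im ∂_{k+1}:

  H_0: rank C_0 − rank ∂_1 = 7 − 6 = 1, and the invariant factors of ∂_1 are all 1, so H_0 = Z.
  H_1: rank ker ∂_1 − rank ∂_2 = (9 − 6) − 1 = 2, and the invariant factors of ∂_2 are all 1, so H_1 = Z^2.
  H_2: rank ker ∂_2 − rank ∂_3 = (1 − 1) − 0 = 0, and there is no ∂_3, so H_2 = 0.

As a check, the Euler characteristic is 7 − 9 + 1 = -1, which agrees with 1 − 2 + 0 = -1.

Hence the Betti numbers are b_0 = 1, b_1 = 2, b_2 = 0.

b_0 = 1, b_1 = 2, b_2 = 0.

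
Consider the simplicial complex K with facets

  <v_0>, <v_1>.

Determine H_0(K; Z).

H_0 = Z^2.

Fix the vertex order v_0 < v_1 and write every simplex with vertices in increasing order. Then dim K = 0 and the simplices of K are:

  0-simplices (2): [v_0], [v_1]

giving chain groups C_0 ≅ Z^2.

Now H_k = ker ∂_k / im ∂_{k+1}, so:

  H_0: rank C_0 − rank ∂_1 = 2 − 0 = 2, and there is no ∂_1, so H_0 = Z^2.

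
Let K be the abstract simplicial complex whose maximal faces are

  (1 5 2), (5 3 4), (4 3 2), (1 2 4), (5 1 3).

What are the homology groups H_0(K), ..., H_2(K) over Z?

H_0 ≅ Z,  H_1 ≅ Z,  H_2 = 0.

Fix the vertex order 1 < 2 < 3 < 4 < 5 and write every simplex with vertices in increasing order. Then dim K = 2 and the simplices of K are:

  0-simplices (5): [1], [2], [3], [4], [5]
  1-simplices (10): [1,2], [1,3], [1,4], [1,5], [2,3], [2,4], [2,5], [3,4], [3,5], [4,5]
  2-simplices (5): [1,2,4], [1,2,5], [1,3,5], [2,3,4], [3,4,5]

so the chain groups are C_0 ≅ Z^5, C_1 ≅ Z^10, C_2 ≅ Z^5.

The boundary map ∂_1: C_1 → C_0 maps an edge to its endpoints' difference, ∂[p,q] = q − p.
The 5×10 boundary matrix has rank 4 and Smith normal form diag(1,1,1,1).

Boundary ∂_2: C_2 → C_1 sends each 2-simplex [p,q,r] to [q,r] − [p,r] + [p,q]. For instance
  ∂[1,2,4] = [2,4] − [1,4] + [1,2],
  ∂[3,4,5] = [4,5] − [3,5] + [3,4].
The 10×5 boundary matrix has rank 5 and Smith normal form diag(1,1,1,1,1).

From H_k ≅ ker(∂_k) / im(∂_{k+1}) we obtain:

  H_0: rank C_0 − rank ∂_1 = 5 − 4 = 1, and the invariant factors of ∂_1 are all 1, so H_0 = Z.
  H_1: rank ker ∂_1 − rank ∂_2 = (10 − 4) − 5 = 1, and the invariant factors of ∂_2 are all 1, so H_1 = Z.
  H_2: rank ker ∂_2 − rank ∂_3 = (5 − 5) − 0 = 0, and there is no ∂_3, so H_2 = 0.

(K is a triangulation of the Möbius band.)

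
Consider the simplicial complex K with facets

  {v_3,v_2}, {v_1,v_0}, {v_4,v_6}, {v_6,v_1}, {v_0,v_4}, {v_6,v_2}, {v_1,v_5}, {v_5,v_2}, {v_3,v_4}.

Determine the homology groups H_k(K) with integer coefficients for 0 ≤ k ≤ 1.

H_0 = Z,  H_1 = Z^3.

Order the vertices as v_0 < v_1 < v_2 < v_3 < v_4 < v_5 < v_6. Listing each simplex with vertices in this order, K has dimension 1 with simplices:

  0-simplices (7): [v_0], [v_1], [v_2], [v_3], [v_4], [v_5], [v_6]
  1-simplices (9): [v_0,v_1], [v_0,v_4], [v_1,v_5], [v_1,v_6], [v_2,v_3], [v_2,v_5], [v_2,v_6], [v_3,v_4], [v_4,v_6]

Hence C_0 ≅ Z^7, C_1 ≅ Z^9.

The boundary map ∂_1: C_1 → C_0 maps an edge to its endpoints' difference, ∂[p,q] = q − p.
The resulting 7×9 matrix has rank 6, and its Smith normal form has invariant factors (1,1,1,1,1,1).

From H_k ≅ ker(∂_k) / im(∂_{k+1}) we obtain:

  H_0: rank C_0 − rank ∂_1 = 7 − 6 = 1, and the invariant factors of ∂_1 are all 1, so H_0 = Z.
  H_1: rank ker ∂_1 − rank ∂_2 = (9 − 6) − 0 = 3, and there is no ∂_2, so H_1 = Z^3.

As a check, the Euler characteristic is 7 − 9 = -2, which agrees with 1 − 3 = -2.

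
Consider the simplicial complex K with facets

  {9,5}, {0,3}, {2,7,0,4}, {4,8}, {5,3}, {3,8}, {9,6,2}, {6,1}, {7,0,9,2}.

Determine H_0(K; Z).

Fix the vertex order 0 < 1 < 2 < 3 < 4 < 5 < 6 < 7 < 8 < 9 and write every simplex with vertices in increasing order. Then dim K = 3 and the simplices of K are:

  0-simplices (10): [0], [1], [2], [3], [4], [5], [6], [7], [8], [9]
  1-simplices (17): [0,2], [0,3], [0,4], [0,7], [0,9], [1,6], [2,4], [2,6], [2,7], [2,9], [3,5], [3,8], [4,7], [4,8], [5,9], [6,9], [7,9]
  2-simplices (8): [0,2,4], [0,2,7], [0,2,9], [0,4,7], [0,7,9], [2,4,7], [2,6,9], [2,7,9]
  3-simplices (2): [0,2,4,7], [0,2,7,9]

so the chain groups are C_0 ≅ Z^10, C_1 ≅ Z^17, C_2 ≅ Z^8, C_3 ≅ Z^2.

Boundary ∂_1: C_1 → C_0 sends each edge [p,q] (with p < q) to q − p. For instance
  ∂[3,5] = [5] − [3].
As a 10×17 matrix over Z this has rank 9, with invariant factors (1,1,1,1,1,1,1,1,1).

The boundary map ∂_2: C_2 → C_1 sends each 2-simplex [p,q,r] to [q,r] − [p,r] + [p,q]. For instance
  ∂[2,4,7] = [4,7] − [2,7] + [2,4],
  ∂[0,7,9] = [7,9] − [0,9] + [0,7].
The resulting 17×8 matrix has rank 6, and its Smith normal form has invariant factors (1,1,1,1,1,1).

Boundary ∂_3: C_3 → C_2 sends each 3-simplex σ to the alternating sum Σ_i (−1)^i (σ with its i-th vertex removed). For instance
  ∂[0,2,4,7] = [2,4,7] − [0,4,7] + [0,2,7] − [0,2,4],
  ∂[0,2,7,9] = [2,7,9] − [0,7,9] + [0,2,9] − [0,2,7].
As a 8×2 matrix over Z this has rank 2, with invariant factors (1,1).

From H_k ≅ ker(∂_k) / im(∂_{k+1}) we obtain:

  H_0: rank C_0 − rank ∂_1 = 10 − 9 = 1, and the invariant factors of ∂_1 are all 1, so H_0 = Z.

H_0 = Z.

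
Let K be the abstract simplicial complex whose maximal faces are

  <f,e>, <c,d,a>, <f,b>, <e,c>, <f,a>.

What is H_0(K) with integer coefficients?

H_0 = Z.

K has 6 vertices, 7 edges, 1 triangle.
rank ∂_0 = 0, rank ∂_1 = 5 ⇒ b_0 = 6 − 0 − 5 = 1; all invariant factors of ∂_1 are 1 so no torsion. So H_0 = Z.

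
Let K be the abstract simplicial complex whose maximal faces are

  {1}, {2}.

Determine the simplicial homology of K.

H_0 = Z^2.

Order the vertices as 1 < 2. Listing each simplex with vertices in this order, K has dimension 0 with simplices:

  0-simplices (2): [1], [2]

Hence C_0 ≅ Z^2.

From H_k ≅ ker(∂_k) / im(∂_{k+1}) we obtain:

  H_0: rank C_0 − rank ∂_1 = 2 − 0 = 2, and there is no ∂_1, so H_0 ≅ Z^2.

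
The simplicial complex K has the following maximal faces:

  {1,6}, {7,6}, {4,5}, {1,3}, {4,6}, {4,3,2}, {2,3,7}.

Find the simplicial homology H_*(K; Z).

H_0 ≅ Z,  H_1 ≅ Z^2,  H_2 = 0.

We work with the vertex ordering 1 < 2 < 3 < 4 < 5 < 6 < 7. The simplices of K, each written with vertices in increasing order, are:

  0-simplices (7): [1], [2], [3], [4], [5], [6], [7]
  1-simplices (10): [1,3], [1,6], [2,3], [2,4], [2,7], [3,4], [3,7], [4,5], [4,6], [6,7]
  2-simplices (2): [2,3,4], [2,3,7]

so the chain groups are C_0 ≅ Z^7, C_1 ≅ Z^10, C_2 ≅ Z^2.

The boundary map ∂_1: C_1 → C_0 is given by ∂[p,q] = [q] − [p].
As a 7×10 matrix over Z this has rank 6, with invariant factors (1,1,1,1,1,1).

The boundary map ∂_2: C_2 → C_1 maps a triangle to the signed sum of its edges. For instance
  ∂[2,3,7] = [3,7] − [2,7] + [2,3],
  ∂[2,3,4] = [3,4] − [2,4] + [2,3].
The resulting 10×2 matrix has rank 2, and its Smith normal form has invariant factors (1,1).

From H_k ≅ ker(∂_k) / im(∂_{k+1}) we obtain:

  H_0: rank C_0 − rank ∂_1 = 7 − 6 = 1, and the invariant factors of ∂_1 are all 1, so H_0 = Z.
  H_1: rank ker ∂_1 − rank ∂_2 = (10 − 6) − 2 = 2, and the invariant factors of ∂_2 are all 1, so H_1 = Z^2.
  H_2: rank ker ∂_2 − rank ∂_3 = (2 − 2) − 0 = 0, and there is no ∂_3, so H_2 = 0.

As a check, the Euler characteristic is 7 − 10 + 2 = -1, which agrees with 1 − 2 + 0 = -1.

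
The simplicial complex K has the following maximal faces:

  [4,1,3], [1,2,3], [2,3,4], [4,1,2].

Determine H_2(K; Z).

Take the total order 1 < 2 < 3 < 4 on the vertex set. Then K (dimension 2) consists of the simplices:

  0-simplices (4): [1], [2], [3], [4]
  1-simplices (6): [1,2], [1,3], [1,4], [2,3], [2,4], [3,4]
  2-simplices (4): [1,2,3], [1,2,4], [1,3,4], [2,3,4]

Hence C_0 ≅ Z^4, C_1 ≅ Z^6, C_2 ≅ Z^4.

The boundary map ∂_1: C_1 → C_0 sends each edge [p,q] (with p < q) to q − p. For instance
  ∂[3,4] = [4] − [3].
The 4×6 boundary matrix has rank 3 and Smith normal form diag(1,1,1).

Boundary ∂_2: C_2 → C_1 acts by ∂[p,q,r] = [q,r] − [p,r] + [p,q]. For instance
  ∂[1,2,4] = [2,4] − [1,4] + [1,2],
  ∂[2,3,4] = [3,4] − [2,4] + [2,3].
This gives a 6×4 integer matrix of rank 3; reducing to Smith normal form yields diagonal entries (1,1,1).

Reading off H_k = ker ∂_k / im ∂_{k+1}:

  H_2: rank ker ∂_2 − rank ∂_3 = (4 − 3) − 0 = 1, and there is no ∂_3, so H_2 = Z.

(K is a triangulation of the 2-sphere S^2.)

H_2 ≅ Z.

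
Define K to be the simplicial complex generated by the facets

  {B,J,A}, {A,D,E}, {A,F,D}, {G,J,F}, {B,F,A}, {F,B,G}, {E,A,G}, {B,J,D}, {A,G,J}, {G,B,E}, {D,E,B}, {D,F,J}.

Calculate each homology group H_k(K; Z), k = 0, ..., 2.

H_0 = Z,  H_1 = Z/2,  H_2 = 0.

Take the total order A < B < D < E < F < G < J on the vertex set. Then K (dimension 2) consists of the simplices:

  0-simplices (7): A, B, D, E, F, G, J
  1-simplices (18): AB, AD, AE, AF, AG, AJ, BD, BE, BF, BG, BJ, DE, DF, DJ, EG, FG, FJ, GJ
  2-simplices (12): ABF, ABJ, ADE, ADF, AEG, AGJ, BDE, BDJ, BEG, BFG, DFJ, FGJ

Hence C_0 ≅ Z^7, C_1 ≅ Z^18, C_2 ≅ Z^12.

∂_1: C_1 → C_0 maps an edge to its endpoints' difference, ∂[p,q] = q − p. For instance
  ∂BD = D − B.
The resulting 7×18 matrix has rank 6, and its Smith normal form has invariant factors (1,1,1,1,1,1).

Boundary ∂_2: C_2 → C_1 sends each 2-simplex [p,q,r] to [q,r] − [p,r] + [p,q]. For instance
  ∂ADF = DF − AF + AD,
  ∂ADE = DE − AE + AD.
This gives a 18×12 integer matrix of rank 12; reducing to Smith normal form yields diagonal entries (1,1,1,1,1,1,1,1,1,1,1,2).

From H_k ≅ ker(∂_k) / im(∂_{k+1}) we obtain:

  H_0: rank C_0 − rank ∂_1 = 7 − 6 = 1, and the invariant factors of ∂_1 are all 1, so H_0 = Z.
  H_1: rank ker ∂_1 − rank ∂_2 = (18 − 6) − 12 = 0, and ∂_2 has invariant factor 2 > 1, so H_1 = Z/2.
  H_2: rank ker ∂_2 − rank ∂_3 = (12 − 12) − 0 = 0, and there is no ∂_3, so H_2 = 0.

(K is a triangulation of the real projective plane RP^2.)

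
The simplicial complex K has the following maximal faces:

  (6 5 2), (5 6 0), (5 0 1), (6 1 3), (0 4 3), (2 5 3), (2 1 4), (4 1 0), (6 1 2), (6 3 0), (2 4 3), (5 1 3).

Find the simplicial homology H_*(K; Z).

We work with the vertex ordering 0 < 1 < 2 < 3 < 4 < 5 < 6. The simplices of K, each written with vertices in increasing order, are:

  0-simplices (7): [0], [1], [2], [3], [4], [5], [6]
  1-simplices (18): [0,1], [0,3], [0,4], [0,5], [0,6], [1,2], [1,3], [1,4], [1,5], [1,6], [2,3], [2,4], [2,5], [2,6], [3,4], [3,5], [3,6], [5,6]
  2-simplices (12): [0,1,4], [0,1,5], [0,3,4], [0,3,6], [0,5,6], [1,2,4], [1,2,6], [1,3,5], [1,3,6], [2,3,4], [2,3,5], [2,5,6]

Hence C_0 ≅ Z^7, C_1 ≅ Z^18, C_2 ≅ Z^12.

∂_1: C_1 → C_0 is given by ∂[p,q] = [q] − [p]. For instance
  ∂[3,4] = [4] − [3].
As a 7×18 matrix over Z this has rank 6, with invariant factors (1,1,1,1,1,1).

Boundary ∂_2: C_2 → C_1 acts by ∂[p,q,r] = [q,r] − [p,r] + [p,q]. For instance
  ∂[1,2,4] = [2,4] − [1,4] + [1,2],
  ∂[0,5,6] = [5,6] − [0,6] + [0,5].
This gives a 18×12 integer matrix of rank 12; reducing to Smith normal form yields diagonal entries (1,1,1,1,1,1,1,1,1,1,1,2).

Reading off H_k = ker ∂_k / im ∂_{k+1}:

  H_0: rank C_0 − rank ∂_1 = 7 − 6 = 1, and the invariant factors of ∂_1 are all 1, so H_0 ≅ Z.
  H_1: rank ker ∂_1 − rank ∂_2 = (18 − 6) − 12 = 0, and ∂_2 has invariant factor 2 > 1, so H_1 ≅ Z/2.
  H_2: rank ker ∂_2 − rank ∂_3 = (12 − 12) − 0 = 0, and there is no ∂_3, so H_2 ≅ 0.

H_0 ≅ Z,  H_1 ≅ Z/2,  H_2 = 0.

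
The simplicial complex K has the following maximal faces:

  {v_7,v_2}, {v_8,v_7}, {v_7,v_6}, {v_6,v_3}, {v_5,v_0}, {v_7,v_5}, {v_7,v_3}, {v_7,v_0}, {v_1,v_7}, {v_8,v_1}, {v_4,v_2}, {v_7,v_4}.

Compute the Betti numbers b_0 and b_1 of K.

Take the total order v_0 < v_1 < v_2 < v_3 < v_4 < v_5 < v_6 < v_7 < v_8 on the vertex set. Then K (dimension 1) consists of the simplices:

  0-simplices (9): [v_0], [v_1], [v_2], [v_3], [v_4], [v_5], [v_6], [v_7], [v_8]
  1-simplices (12): [v_0,v_5], [v_0,v_7], [v_1,v_7], [v_1,v_8], [v_2,v_4], [v_2,v_7], [v_3,v_6], [v_3,v_7], [v_4,v_7], [v_5,v_7], [v_6,v_7], [v_7,v_8]

Hence C_0 ≅ Z^9, C_1 ≅ Z^12.

Boundary ∂_1: C_1 → C_0 sends each edge [p,q] (with p < q) to q − p. For instance
  ∂[v_4,v_7] = [v_7] − [v_4].
The resulting 9×12 matrix has rank 8, and its Smith normal form has invariant factors (1,1,1,1,1,1,1,1).

Reading off H_k = ker ∂_k / im ∂_{k+1}:

  H_0: rank C_0 − rank ∂_1 = 9 − 8 = 1, and the invariant factors of ∂_1 are all 1, so H_0 ≅ Z.
  H_1: rank ker ∂_1 − rank ∂_2 = (12 − 8) − 0 = 4, and there is no ∂_2, so H_1 ≅ Z^4.

As a check, the Euler characteristic is 9 − 12 = -3, which agrees with 1 − 4 = -3.
(K is a triangulation of a wedge of 4 circles.)

Hence the Betti numbers are b_0 = 1, b_1 = 4.

b_0 = 1, b_1 = 4.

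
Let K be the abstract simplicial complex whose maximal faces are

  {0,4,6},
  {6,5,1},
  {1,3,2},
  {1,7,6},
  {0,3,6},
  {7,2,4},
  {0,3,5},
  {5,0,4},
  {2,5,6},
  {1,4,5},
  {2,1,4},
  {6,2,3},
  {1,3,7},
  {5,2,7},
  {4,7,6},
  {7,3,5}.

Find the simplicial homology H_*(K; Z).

Take the total order 0 < 1 < 2 < 3 < 4 < 5 < 6 < 7 on the vertex set. Then K (dimension 2) consists of the simplices:

  0-simplices (8): [0], [1], [2], [3], [4], [5], [6], [7]
  1-simplices (24): (24 of them)
  2-simplices (16): [0,3,5], [0,3,6], [0,4,5], [0,4,6], [1,2,3], [1,2,4], [1,3,7], [1,4,5], [1,5,6], [1,6,7], [2,3,6], [2,4,7], [2,5,6], [2,5,7], [3,5,7], [4,6,7]

Hence C_0 ≅ Z^8, C_1 ≅ Z^24, C_2 ≅ Z^16.

The boundary map ∂_1: C_1 → C_0 is given by ∂[p,q] = [q] − [p]. For instance
  ∂[0,3] = [3] − [0].
The 8×24 boundary matrix has rank 7 and Smith normal form diag(1,1,1,1,1,1,1).

The boundary map ∂_2: C_2 → C_1 sends each 2-simplex [p,q,r] to [q,r] − [p,r] + [p,q]. For instance
  ∂[2,3,6] = [3,6] − [2,6] + [2,3],
  ∂[2,5,7] = [5,7] − [2,7] + [2,5].
The 24×16 boundary matrix has rank 15 and Smith normal form diag(1,1,1,1,1,1,1,1,1,1,1,1,1,1,1).

From H_k ≅ ker(∂_k) / im(∂_{k+1}) we obtain:

  H_0: rank C_0 − rank ∂_1 = 8 − 7 = 1, and the invariant factors of ∂_1 are all 1, so H_0 = Z.
  H_1: rank ker ∂_1 − rank ∂_2 = (24 − 7) − 15 = 2, and the invariant factors of ∂_2 are all 1, so H_1 = Z^2.
  H_2: rank ker ∂_2 − rank ∂_3 = (16 − 15) − 0 = 1, and there is no ∂_3, so H_2 = Z.

H_0 = Z,  H_1 = Z^2,  H_2 = Z.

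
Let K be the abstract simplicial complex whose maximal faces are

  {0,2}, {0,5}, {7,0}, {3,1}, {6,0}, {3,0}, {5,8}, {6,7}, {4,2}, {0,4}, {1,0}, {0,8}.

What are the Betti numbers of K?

b_0 = 1, b_1 = 4.

Take the total order 0 < 1 < 2 < 3 < 4 < 5 < 6 < 7 < 8 on the vertex set. Then K (dimension 1) consists of the simplices:

  0-simplices (9): [0], [1], [2], [3], [4], [5], [6], [7], [8]
  1-simplices (12): [0,1], [0,2], [0,3], [0,4], [0,5], [0,6], [0,7], [0,8], [1,3], [2,4], [5,8], [6,7]

giving chain groups C_0 ≅ Z^9, C_1 ≅ Z^12.

The boundary map ∂_1: C_1 → C_0 sends each edge [p,q] (with p < q) to q − p. For instance
  ∂[0,6] = [6] − [0].
The 9×12 boundary matrix has rank 8 and Smith normal form diag(1,1,1,1,1,1,1,1).

Computing H_k = (kernel of ∂_k) / (image of ∂_{k+1}):

  H_0: rank C_0 − rank ∂_1 = 9 − 8 = 1, and the invariant factors of ∂_1 are all 1, so H_0 = Z.
  H_1: rank ker ∂_1 − rank ∂_2 = (12 − 8) − 0 = 4, and there is no ∂_2, so H_1 = Z^4.

As a check, the Euler characteristic is 9 − 12 = -3, which agrees with 1 − 4 = -3.

Hence the Betti numbers are b_0 = 1, b_1 = 4.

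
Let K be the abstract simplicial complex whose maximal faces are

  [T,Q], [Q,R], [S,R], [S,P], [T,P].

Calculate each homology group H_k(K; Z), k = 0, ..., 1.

Order the vertices as P < Q < R < S < T. Listing each simplex with vertices in this order, K has dimension 1 with simplices:

  0-simplices (5): P, Q, R, S, T
  1-simplices (5): PS, PT, QR, QT, RS

Hence C_0 ≅ Z^5, C_1 ≅ Z^5.

The boundary map ∂_1: C_1 → C_0 is given by ∂[p,q] = [q] − [p]. For instance
  ∂PT = T − P.
As a 5×5 matrix over Z this has rank 4, with invariant factors (1,1,1,1).

Reading off H_k = ker ∂_k / im ∂_{k+1}:

  H_0: rank C_0 − rank ∂_1 = 5 − 4 = 1, and the invariant factors of ∂_1 are all 1, so H_0 = Z.
  H_1: rank ker ∂_1 − rank ∂_2 = (5 − 4) − 0 = 1, and there is no ∂_2, so H_1 = Z.

H_0 ≅ Z,  H_1 ≅ Z.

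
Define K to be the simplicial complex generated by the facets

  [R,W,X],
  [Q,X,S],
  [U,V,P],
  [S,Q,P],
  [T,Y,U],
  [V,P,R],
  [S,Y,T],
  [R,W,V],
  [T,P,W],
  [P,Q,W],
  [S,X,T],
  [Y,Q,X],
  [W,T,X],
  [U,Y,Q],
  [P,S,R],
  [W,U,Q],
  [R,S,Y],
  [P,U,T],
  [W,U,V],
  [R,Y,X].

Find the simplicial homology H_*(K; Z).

We work with the vertex ordering P < Q < R < S < T < U < V < W < X < Y. The simplices of K, each written with vertices in increasing order, are:

  0-simplices (10): P, Q, R, S, T, U, V, W, X, Y
  1-simplices (30): PQ, PR, PS, PT, PU, PV, PW, QS, QU, QW, QX, QY, RS, RV, RW, RX, RY, ST, SX, SY, TU, TW, TX, TY, UV, UW, UY, VW, WX, XY
  2-simplices (20): PQS, PQW, PRS, PRV, PTU, PTW, PUV, QSX, QUW, QUY, QXY, RSY, RVW, RWX, RXY, STX, STY, TUY, TWX, UVW

so the chain groups are C_0 ≅ Z^10, C_1 ≅ Z^30, C_2 ≅ Z^20.

Boundary ∂_1: C_1 → C_0 maps an edge to its endpoints' difference, ∂[p,q] = q − p. For instance
  ∂XY = Y − X.
As a 10×30 matrix over Z this has rank 9, with invariant factors (1,1,1,1,1,1,1,1,1).

Boundary ∂_2: C_2 → C_1 acts by ∂[p,q,r] = [q,r] − [p,r] + [p,q]. For instance
  ∂PRV = RV − PV + PR,
  ∂RXY = XY − RY + RX.
The resulting 30×20 matrix has rank 20, and its Smith normal form has invariant factors (1,1,1,1,1,1,1,1,1,1,1,1,1,1,1,1,1,1,1,2).

From H_k ≅ ker(∂_k) / im(∂_{k+1}) we obtain:

  H_0: rank C_0 − rank ∂_1 = 10 − 9 = 1, and the invariant factors of ∂_1 are all 1, so H_0 = Z.
  H_1: rank ker ∂_1 − rank ∂_2 = (30 − 9) − 20 = 1, and ∂_2 has invariant factor 2 > 1, so H_1 = Z ⊕ Z/2.
  H_2: rank ker ∂_2 − rank ∂_3 = (20 − 20) − 0 = 0, and there is no ∂_3, so H_2 = 0.

As a check, the Euler characteristic is 10 − 30 + 20 = 0, which agrees with 1 − 1 + 0 = 0.

H_0 = Z,  H_1 = Z ⊕ Z/2,  H_2 = 0.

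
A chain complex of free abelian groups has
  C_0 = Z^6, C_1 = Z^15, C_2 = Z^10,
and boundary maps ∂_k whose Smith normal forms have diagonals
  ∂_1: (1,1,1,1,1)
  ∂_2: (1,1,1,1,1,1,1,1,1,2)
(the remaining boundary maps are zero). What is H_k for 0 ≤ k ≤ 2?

H_0: b_0 = 6 − 0 − 5 = 1; torsion from ∂_1 factors > 1: none. So H_0 = Z.
H_1: b_1 = 15 − 5 − 10 = 0; torsion from ∂_2 factors > 1: [2]. So H_1 = Z/2.
H_2: b_2 = 10 − 10 − 0 = 0; torsion from ∂_3 factors > 1: none. So H_2 = 0.

H_0 = Z,  H_1 = Z/2,  H_2 = 0.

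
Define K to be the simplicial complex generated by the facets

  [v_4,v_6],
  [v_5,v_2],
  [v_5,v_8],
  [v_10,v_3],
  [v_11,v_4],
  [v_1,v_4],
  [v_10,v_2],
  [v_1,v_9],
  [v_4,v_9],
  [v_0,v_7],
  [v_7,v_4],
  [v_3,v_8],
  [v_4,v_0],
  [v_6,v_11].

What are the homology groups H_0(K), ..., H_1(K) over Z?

H_0 = Z^2,  H_1 = Z^4.

Order the vertices as v_0 < v_1 < v_2 < v_3 < v_4 < v_5 < v_6 < v_7 < v_8 < v_9 < v_10 < v_11. Listing each simplex with vertices in this order, K has dimension 1 with simplices:

  0-simplices (12): [v_0], [v_1], [v_2], [v_3], [v_4], [v_5], [v_6], [v_7], [v_8], [v_9], [v_10], [v_11]
  1-simplices (14): [v_0,v_4], [v_0,v_7], [v_1,v_4], [v_1,v_9], [v_2,v_5], [v_2,v_10], [v_3,v_8], [v_3,v_10], [v_4,v_6], [v_4,v_7], [v_4,v_9], [v_4,v_11], [v_5,v_8], [v_6,v_11]

Hence C_0 ≅ Z^12, C_1 ≅ Z^14.

Boundary ∂_1: C_1 → C_0 sends each edge [p,q] (with p < q) to q − p.
As a 12×14 matrix over Z this has rank 10, with invariant factors (1,1,1,1,1,1,1,1,1,1).

Computing H_k = (kernel of ∂_k) / (image of ∂_{k+1}):

  H_0: rank C_0 − rank ∂_1 = 12 − 10 = 2, and the invariant factors of ∂_1 are all 1, so H_0 ≅ Z^2.
  H_1: rank ker ∂_1 − rank ∂_2 = (14 − 10) − 0 = 4, and there is no ∂_2, so H_1 ≅ Z^4.

As a check, the Euler characteristic is 12 − 14 = -2, which agrees with 2 − 4 = -2.
(K is a triangulation of the disjoint union of a wedge of 3 circles and the circle S^1.)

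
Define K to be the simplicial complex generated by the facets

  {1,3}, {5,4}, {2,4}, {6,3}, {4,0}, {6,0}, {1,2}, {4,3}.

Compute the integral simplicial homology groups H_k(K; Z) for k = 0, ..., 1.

Take the total order 0 < 1 < 2 < 3 < 4 < 5 < 6 on the vertex set. Then K (dimension 1) consists of the simplices:

  0-simplices (7): [0], [1], [2], [3], [4], [5], [6]
  1-simplices (8): [0,4], [0,6], [1,2], [1,3], [2,4], [3,4], [3,6], [4,5]

Hence C_0 ≅ Z^7, C_1 ≅ Z^8.

The boundary map ∂_1: C_1 → C_0 maps an edge to its endpoints' difference, ∂[p,q] = q − p. For instance
  ∂[2,4] = [4] − [2].
This gives a 7×8 integer matrix of rank 6; reducing to Smith normal form yields diagonal entries (1,1,1,1,1,1).

Now H_k = ker ∂_k / im ∂_{k+1}, so:

  H_0: rank C_0 − rank ∂_1 = 7 − 6 = 1, and the invariant factors of ∂_1 are all 1, so H_0 ≅ Z.
  H_1: rank ker ∂_1 − rank ∂_2 = (8 − 6) − 0 = 2, and there is no ∂_2, so H_1 ≅ Z^2.

H_0 ≅ Z,  H_1 ≅ Z^2.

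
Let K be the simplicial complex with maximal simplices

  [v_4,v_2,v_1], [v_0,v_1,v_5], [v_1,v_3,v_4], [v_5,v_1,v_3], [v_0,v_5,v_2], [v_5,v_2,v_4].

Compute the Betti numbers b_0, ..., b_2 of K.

b_0 = 1, b_1 = 1, b_2 = 0.

Take the total order v_0 < v_1 < v_2 < v_3 < v_4 < v_5 on the vertex set. Then K (dimension 2) consists of the simplices:

  0-simplices (6): [v_0], [v_1], [v_2], [v_3], [v_4], [v_5]
  1-simplices (12): [v_0,v_1], [v_0,v_2], [v_0,v_5], [v_1,v_2], [v_1,v_3], [v_1,v_4], [v_1,v_5], [v_2,v_4], [v_2,v_5], [v_3,v_4], [v_3,v_5], [v_4,v_5]
  2-simplices (6): [v_0,v_1,v_5], [v_0,v_2,v_5], [v_1,v_2,v_4], [v_1,v_3,v_4], [v_1,v_3,v_5], [v_2,v_4,v_5]

giving chain groups C_0 ≅ Z^6, C_1 ≅ Z^12, C_2 ≅ Z^6.

Boundary ∂_1: C_1 → C_0 is given by ∂[p,q] = [q] − [p].
The 6×12 boundary matrix has rank 5 and Smith normal form diag(1,1,1,1,1).

Boundary ∂_2: C_2 → C_1 sends each 2-simplex [p,q,r] to [q,r] − [p,r] + [p,q]. For instance
  ∂[v_1,v_3,v_5] = [v_3,v_5] − [v_1,v_5] + [v_1,v_3],
  ∂[v_0,v_1,v_5] = [v_1,v_5] − [v_0,v_5] + [v_0,v_1].
This gives a 12×6 integer matrix of rank 6; reducing to Smith normal form yields diagonal entries (1,1,1,1,1,1).

Now H_k = ker ∂_k / im ∂_{k+1}, so:

  H_0: rank C_0 − rank ∂_1 = 6 − 5 = 1, and the invariant factors of ∂_1 are all 1, so H_0 = Z.
  H_1: rank ker ∂_1 − rank ∂_2 = (12 − 5) − 6 = 1, and the invariant factors of ∂_2 are all 1, so H_1 = Z.
  H_2: rank ker ∂_2 − rank ∂_3 = (6 − 6) − 0 = 0, and there is no ∂_3, so H_2 = 0.

Hence the Betti numbers are b_0 = 1, b_1 = 1, b_2 = 0.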